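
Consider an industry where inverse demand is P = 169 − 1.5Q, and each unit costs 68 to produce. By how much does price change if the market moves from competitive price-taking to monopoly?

Competitive firms price at marginal cost: P = 68, giving Q = 202/3.
Monopoly sets MR = MC: 169 − 3Q = 68 ⇒ Q = 101/3, P = 169 − 1.5·101/3 = 118.5.
Change in price: 118.5 − 68 = 50.5.

Price rises by 50.5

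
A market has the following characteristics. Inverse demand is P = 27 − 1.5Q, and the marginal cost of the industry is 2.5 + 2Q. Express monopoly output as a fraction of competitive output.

Monopoly sets MR = MC: 27 − 3Q = 2.5 + 2Q ⇒ Q = 4.9, P = 27 − 1.5·4.9 = 19.65.
Competitive equilibrium sets price equal to marginal cost: 27 − 1.5Q = 2.5 + 2Q, so Q = 7 and P = 16.5.
Ratio Q_m/Q_c = 4.9/7 = 0.7.

Q_m/Q_c = 0.7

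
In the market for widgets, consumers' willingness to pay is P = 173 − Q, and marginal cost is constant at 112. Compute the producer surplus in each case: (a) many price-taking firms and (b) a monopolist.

Perfect competition: P = MC = 112, so 173 − Q = 112 and Q = 61.
PS = (112 − 112)·61 = 0.
Monopoly sets MR = MC: 173 − 2Q = 112 ⇒ Q = 30.5, P = 173 − 30.5 = 142.5.
PS = (142.5 − 112)·30.5 = 930.25.

Competition: PS = 0; Monopoly: PS = 930.25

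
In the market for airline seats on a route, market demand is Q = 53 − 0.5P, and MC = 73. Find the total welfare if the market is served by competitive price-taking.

Inverting demand: P = 106 − 2Q.
Under competition P = MC = 73, so Q = (106 − 73)/2 = 16.5.
CS = ½·(106 − 73)·16.5 = 272.25; PS = (73 − 73)·16.5 = 0; TS = 272.25.

TS = 272.25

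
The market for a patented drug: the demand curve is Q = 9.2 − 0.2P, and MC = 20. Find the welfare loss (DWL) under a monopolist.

DWL = 16.9

Inverting demand: P = 46 − 5Q.
Perfect competition: P = MC = 20, so 46 − 5Q = 20 and Q = 5.2.
The monopolist equates marginal revenue to marginal cost: 46 − 10Q = 20, so Q = 2.6. From demand, P = 33.
DWL is the triangle between Q = 2.6 and Q = 5.2: ½·(5.2 − 2.6)·(33 − 20) = 16.9.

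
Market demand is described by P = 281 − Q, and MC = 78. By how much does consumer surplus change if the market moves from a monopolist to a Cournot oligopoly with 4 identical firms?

The monopolist equates marginal revenue to marginal cost: 281 − 2Q = 78, so Q = 101.5. From demand, P = 179.5.
CS = ½·(281 − 179.5)·101.5 = 5151.125.
Cournot with 4 identical firms: the symmetric best-response condition is 281 − 5q = 78. Each firm produces q = 40.6, total output Q = 162.4, price P = 118.6.
CS = ½·(281 − 118.6)·162.4 = 13186.88.
Change in consumer surplus: 13186.88 − 5151.125 = 8035.755.

CS rises by 8035.755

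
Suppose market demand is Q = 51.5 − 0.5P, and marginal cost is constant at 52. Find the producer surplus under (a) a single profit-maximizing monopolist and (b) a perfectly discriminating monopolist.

Monopoly: PS = 325.125; Perfect PD: PS = 650.25

Inverting demand: P = 103 − 2Q.
A monopolist chooses Q where MR = MC. MR = 103 − 4Q; setting this equal to 52 gives Q = 12.75 and P = 77.5.
PS = (77.5 − 52)·12.75 = 325.125.
Under first-degree price discrimination the firm charges each unit its demand price and produces up to where P = MC, i.e. Q = 25.5. Consumer surplus is zero; producer surplus equals total surplus.
PS = ½·(103 − 52)·25.5 = 650.25.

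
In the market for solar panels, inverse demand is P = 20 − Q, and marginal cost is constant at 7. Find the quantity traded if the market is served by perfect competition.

Q = 13

Competitive firms price at marginal cost: P = 7, giving Q = 13.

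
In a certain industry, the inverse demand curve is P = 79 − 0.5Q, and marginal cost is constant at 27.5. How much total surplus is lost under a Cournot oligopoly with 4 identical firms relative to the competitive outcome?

Competitive firms price at marginal cost: P = 27.5, giving Q = 103.
Cournot with 4 identical firms: the symmetric best-response condition is 79 − 2.5q = 27.5. Each firm produces q = 20.6, total output Q = 82.4, price P = 37.8.
DWL is the triangle between Q = 82.4 and Q = 103: ½·(103 − 82.4)·(37.8 − 27.5) = 106.09.

DWL = 106.09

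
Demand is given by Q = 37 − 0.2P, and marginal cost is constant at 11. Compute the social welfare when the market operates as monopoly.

Inverting demand: P = 185 − 5Q.
Monopoly sets MR = MC: 185 − 10Q = 11 ⇒ Q = 17.4, P = 185 − 5·17.4 = 98.
CS = ½·(185 − 98)·17.4 = 756.9; PS = (98 − 11)·17.4 = 1513.8; TS = 2270.7.

TS = 2270.7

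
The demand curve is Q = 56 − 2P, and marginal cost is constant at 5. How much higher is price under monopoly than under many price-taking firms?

Inverting demand: P = 28 − 0.5Q.
Competitive firms price at marginal cost: P = 5, giving Q = 46.
The monopolist equates marginal revenue to marginal cost: 28 − Q = 5, so Q = 23. From demand, P = 16.5.
Change in price: 16.5 − 5 = 11.5.

Price rises by 11.5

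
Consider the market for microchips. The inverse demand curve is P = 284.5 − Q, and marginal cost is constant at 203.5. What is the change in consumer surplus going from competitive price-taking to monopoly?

Under competition P = MC = 203.5, so Q = (284.5 − 203.5)/1 = 81.
CS = ½·(284.5 − 203.5)·81 = 3280.5.
Monopoly sets MR = MC: 284.5 − 2Q = 203.5 ⇒ Q = 40.5, P = 284.5 − 40.5 = 244.
CS = ½·(284.5 − 244)·40.5 = 820.125.
Change in consumer surplus: 820.125 − 3280.5 = −2460.375.

CS falls by 2460.375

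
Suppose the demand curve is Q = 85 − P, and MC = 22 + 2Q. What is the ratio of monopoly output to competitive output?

Inverting demand: P = 85 − Q.
A monopolist chooses Q where MR = MC. MR = 85 − 2Q; setting this equal to 22 + 2Q gives Q = 15.75 and P = 69.25.
Competitive equilibrium sets price equal to marginal cost: 85 − Q = 22 + 2Q, so Q = 21 and P = 64.
Ratio Q_m/Q_c = 15.75/21 = 0.75.

Q_m/Q_c = 0.75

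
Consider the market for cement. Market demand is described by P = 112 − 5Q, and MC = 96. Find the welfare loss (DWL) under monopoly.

Under competition P = MC = 96, so Q = (112 − 96)/5 = 3.2.
Monopoly sets MR = MC: 112 − 10Q = 96 ⇒ Q = 1.6, P = 112 − 5·1.6 = 104.
DWL is the triangle between Q = 1.6 and Q = 3.2: ½·(3.2 − 1.6)·(104 − 96) = 6.4.

DWL = 6.4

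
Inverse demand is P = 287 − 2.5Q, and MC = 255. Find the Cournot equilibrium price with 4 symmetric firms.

Cournot with 4 identical firms: the symmetric best-response condition is 287 − 12.5q = 255. Each firm produces q = 2.56, total output Q = 10.24, price P = 261.4.

P = 261.4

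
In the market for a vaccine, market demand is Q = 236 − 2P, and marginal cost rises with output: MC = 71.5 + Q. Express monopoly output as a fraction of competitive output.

Q_m/Q_c = 0.75

Inverting demand: P = 118 − 0.5Q.
A monopolist chooses Q where MR = MC. MR = 118 − Q; setting this equal to 71.5 + Q gives Q = 23.25 and P = 106.375.
Competitive equilibrium sets price equal to marginal cost: 118 − 0.5Q = 71.5 + Q, so Q = 31 and P = 102.5.
Ratio Q_m/Q_c = 23.25/31 = 0.75.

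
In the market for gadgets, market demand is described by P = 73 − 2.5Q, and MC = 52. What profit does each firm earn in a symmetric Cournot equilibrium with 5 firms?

In a 5-firm Cournot equilibrium, symmetry and the first-order condition give q = (73 − 52)/(15) = 1.4. So Q = 7 and P = 55.5.
Each firm's profit = (55.5 − 52)·1.4 = 4.9.

π_i = 4.9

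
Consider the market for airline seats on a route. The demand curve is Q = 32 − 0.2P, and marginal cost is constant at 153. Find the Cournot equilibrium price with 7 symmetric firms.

Inverting demand: P = 160 − 5Q.
In a 7-firm Cournot equilibrium, symmetry and the first-order condition give q = (160 − 153)/(40) = 0.175. So Q = 1.225 and P = 153.875.

P = 153.875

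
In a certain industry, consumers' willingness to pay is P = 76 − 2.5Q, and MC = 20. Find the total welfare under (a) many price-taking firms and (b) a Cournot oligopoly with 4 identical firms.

Under competition P = MC = 20, so Q = (76 − 20)/2.5 = 22.4.
CS = ½·(76 − 20)·22.4 = 627.2; PS = (20 − 20)·22.4 = 0; TS = 627.2.
Cournot with 4 identical firms: the symmetric best-response condition is 76 − 12.5q = 20. Each firm produces q = 4.48, total output Q = 17.92, price P = 31.2.
CS = ½·(76 − 31.2)·17.92 = 401.408; PS = (31.2 − 20)·17.92 = 200.704; TS = 602.112.

Competition: TS = 627.2; Cournot: TS = 602.112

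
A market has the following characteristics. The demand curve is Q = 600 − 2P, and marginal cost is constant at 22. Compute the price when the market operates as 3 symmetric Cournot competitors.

Inverting demand: P = 300 − 0.5Q.
Cournot with 3 identical firms: the symmetric best-response condition is 300 − 2q = 22. Each firm produces q = 139, total output Q = 417, price P = 91.5.

P = 91.5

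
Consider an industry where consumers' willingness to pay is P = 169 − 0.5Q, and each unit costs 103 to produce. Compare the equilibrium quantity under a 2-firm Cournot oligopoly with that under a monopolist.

Cournot: Q = 88; Monopoly: Q = 66

Cournot with 2 identical firms: the symmetric best-response condition is 169 − 1.5q = 103. Each firm produces q = 44, total output Q = 88, price P = 125.
A monopolist chooses Q where MR = MC. MR = 169 − Q; setting this equal to 103 gives Q = 66 and P = 136.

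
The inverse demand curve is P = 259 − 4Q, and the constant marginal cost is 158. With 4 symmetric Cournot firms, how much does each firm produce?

q_i = 5.05

In a 4-firm Cournot equilibrium, symmetry and the first-order condition give q = (259 − 158)/(20) = 5.05. So Q = 20.2 and P = 178.2.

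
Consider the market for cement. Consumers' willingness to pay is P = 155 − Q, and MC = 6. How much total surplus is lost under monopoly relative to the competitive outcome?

DWL = 2775.125

Competitive firms price at marginal cost: P = 6, giving Q = 149.
A monopolist chooses Q where MR = MC. MR = 155 − 2Q; setting this equal to 6 gives Q = 74.5 and P = 80.5.
DWL is the triangle between Q = 74.5 and Q = 149: ½·(149 − 74.5)·(80.5 − 6) = 2775.125.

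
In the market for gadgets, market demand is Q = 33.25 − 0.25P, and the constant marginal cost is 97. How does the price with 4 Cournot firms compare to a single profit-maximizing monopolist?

Inverting demand: P = 133 − 4Q.
With 4 symmetric Cournot firms, each firm's FOC gives 133 − 20q = 97, so q = 1.8, Q = 4·1.8 = 7.2, and P = 104.2.
The monopolist equates marginal revenue to marginal cost: 133 − 8Q = 97, so Q = 4.5. From demand, P = 115.

Cournot: P = 104.2; Monopoly: P = 115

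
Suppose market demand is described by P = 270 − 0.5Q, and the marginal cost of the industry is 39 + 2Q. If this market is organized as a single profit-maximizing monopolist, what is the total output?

Q = 77

Monopoly sets MR = MC: 270 − Q = 39 + 2Q ⇒ Q = 77, P = 270 − 0.5·77 = 231.5.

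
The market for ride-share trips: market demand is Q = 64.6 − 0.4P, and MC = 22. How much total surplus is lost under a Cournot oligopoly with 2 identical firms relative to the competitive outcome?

Inverting demand: P = 161.5 − 2.5Q.
Perfect competition: P = MC = 22, so 161.5 − 2.5Q = 22 and Q = 55.8.
Cournot with 2 identical firms: the symmetric best-response condition is 161.5 − 7.5q = 22. Each firm produces q = 18.6, total output Q = 37.2, price P = 68.5.
DWL is the triangle between Q = 37.2 and Q = 55.8: ½·(55.8 − 37.2)·(68.5 − 22) = 432.45.

DWL = 432.45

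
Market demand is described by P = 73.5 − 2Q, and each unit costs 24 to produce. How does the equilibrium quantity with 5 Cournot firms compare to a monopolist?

Cournot with 5 identical firms: the symmetric best-response condition is 73.5 − 12q = 24. Each firm produces q = 4.125, total output Q = 20.625, price P = 32.25.
Monopoly sets MR = MC: 73.5 − 4Q = 24 ⇒ Q = 12.375, P = 73.5 − 2·12.375 = 48.75.

Cournot: Q = 20.625; Monopoly: Q = 12.375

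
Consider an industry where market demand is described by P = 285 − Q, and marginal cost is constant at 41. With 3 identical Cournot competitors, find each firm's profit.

With 3 symmetric Cournot firms, each firm's FOC gives 285 − 4q = 41, so q = 61, Q = 3·61 = 183, and P = 102.
Each firm's profit = (102 − 41)·61 = 3721.

π_i = 3721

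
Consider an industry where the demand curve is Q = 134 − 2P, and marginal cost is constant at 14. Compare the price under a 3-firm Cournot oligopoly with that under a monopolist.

Inverting demand: P = 67 − 0.5Q.
In a 3-firm Cournot equilibrium, symmetry and the first-order condition give q = (67 − 14)/(2) = 26.5. So Q = 79.5 and P = 27.25.
Monopoly sets MR = MC: 67 − Q = 14 ⇒ Q = 53, P = 67 − 0.5·53 = 40.5.

Cournot: P = 27.25; Monopoly: P = 40.5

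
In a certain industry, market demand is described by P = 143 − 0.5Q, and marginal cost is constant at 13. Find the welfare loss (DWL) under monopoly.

DWL = 4225

Perfect competition: P = MC = 13, so 143 − 0.5Q = 13 and Q = 260.
The monopolist equates marginal revenue to marginal cost: 143 − Q = 13, so Q = 130. From demand, P = 78.
DWL is the triangle between Q = 130 and Q = 260: ½·(260 − 130)·(78 − 13) = 4225.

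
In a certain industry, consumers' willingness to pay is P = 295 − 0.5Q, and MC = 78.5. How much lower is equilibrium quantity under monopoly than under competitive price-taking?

Perfect competition: P = MC = 78.5, so 295 − 0.5Q = 78.5 and Q = 433.
A monopolist chooses Q where MR = MC. MR = 295 − Q; setting this equal to 78.5 gives Q = 216.5 and P = 186.75.
Change in equilibrium quantity: 216.5 − 433 = −216.5.

Equilibrium quantity falls by 216.5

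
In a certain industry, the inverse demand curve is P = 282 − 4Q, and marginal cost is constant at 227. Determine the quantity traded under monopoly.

Q = 6.875

Monopoly sets MR = MC: 282 − 8Q = 227 ⇒ Q = 6.875, P = 282 − 4·6.875 = 254.5.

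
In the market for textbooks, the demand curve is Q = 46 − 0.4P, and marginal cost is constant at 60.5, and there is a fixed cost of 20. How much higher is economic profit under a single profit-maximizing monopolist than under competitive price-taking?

π rises by 297.025

Inverting demand: P = 115 − 2.5Q.
Perfect competition: P = MC = 60.5, so 115 − 2.5Q = 60.5 and Q = 21.8.
Profit = (60.5 − 60.5)·21.8 − 20 = −20.
Monopoly sets MR = MC: 115 − 5Q = 60.5 ⇒ Q = 10.9, P = 115 − 2.5·10.9 = 87.75.
Profit = (87.75 − 60.5)·10.9 − 20 = 277.025.
Change in economic profit: 277.025 − −20 = 297.025.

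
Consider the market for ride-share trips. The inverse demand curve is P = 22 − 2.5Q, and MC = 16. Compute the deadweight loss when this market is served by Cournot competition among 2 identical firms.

Perfect competition: P = MC = 16, so 22 − 2.5Q = 16 and Q = 2.4.
With 2 symmetric Cournot firms, each firm's FOC gives 22 − 7.5q = 16, so q = 0.8, Q = 2·0.8 = 1.6, and P = 18.
DWL is the triangle between Q = 1.6 and Q = 2.4: ½·(2.4 − 1.6)·(18 − 16) = 0.8.

DWL = 0.8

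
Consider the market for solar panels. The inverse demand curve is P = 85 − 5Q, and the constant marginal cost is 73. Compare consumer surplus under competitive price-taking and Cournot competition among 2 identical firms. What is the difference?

Under competition P = MC = 73, so Q = (85 − 73)/5 = 2.4.
CS = ½·(85 − 73)·2.4 = 14.4.
With 2 symmetric Cournot firms, each firm's FOC gives 85 − 15q = 73, so q = 0.8, Q = 2·0.8 = 1.6, and P = 77.
CS = ½·(85 − 77)·1.6 = 6.4.
Change in consumer surplus: 6.4 − 14.4 = −8.

Consumer surplus falls by 8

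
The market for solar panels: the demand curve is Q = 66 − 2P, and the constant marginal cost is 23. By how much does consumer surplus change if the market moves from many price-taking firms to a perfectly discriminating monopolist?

Inverting demand: P = 33 − 0.5Q.
Competitive firms price at marginal cost: P = 23, giving Q = 20.
CS = ½·(33 − 23)·20 = 100.
With perfect price discrimination, output is the efficient level Q = 20 (where demand meets MC), but every buyer pays their willingness to pay: CS = 0 and PS = total surplus.
CS = 0.
Change in consumer surplus: 0 − 100 = −100.

CS falls by 100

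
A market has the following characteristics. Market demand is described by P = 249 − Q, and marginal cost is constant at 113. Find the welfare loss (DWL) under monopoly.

Perfect competition: P = MC = 113, so 249 − Q = 113 and Q = 136.
A monopolist chooses Q where MR = MC. MR = 249 − 2Q; setting this equal to 113 gives Q = 68 and P = 181.
DWL is the triangle between Q = 68 and Q = 136: ½·(136 − 68)·(181 − 113) = 2312.

DWL = 2312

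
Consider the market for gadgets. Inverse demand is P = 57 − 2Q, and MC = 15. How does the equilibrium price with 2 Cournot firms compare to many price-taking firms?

Cournot: P = 29; Competition: P = 15

Cournot with 2 identical firms: the symmetric best-response condition is 57 − 6q = 15. Each firm produces q = 7, total output Q = 14, price P = 29.
Competitive firms price at marginal cost: P = 15, giving Q = 21.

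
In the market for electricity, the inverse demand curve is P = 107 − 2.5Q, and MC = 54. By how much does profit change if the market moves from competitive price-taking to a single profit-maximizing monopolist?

Profit rises by 280.9

Under competition P = MC = 54, so Q = (107 − 54)/2.5 = 21.2.
Profit = (54 − 54)·21.2 = 0.
Monopoly sets MR = MC: 107 − 5Q = 54 ⇒ Q = 10.6, P = 107 − 2.5·10.6 = 80.5.
Profit = (80.5 − 54)·10.6 = 280.9.
Change in profit: 280.9 − 0 = 280.9.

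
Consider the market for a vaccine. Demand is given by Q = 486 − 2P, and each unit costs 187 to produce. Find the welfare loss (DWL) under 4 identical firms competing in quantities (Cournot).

DWL = 125.44

Inverting demand: P = 243 − 0.5Q.
Under competition P = MC = 187, so Q = (243 − 187)/0.5 = 112.
Cournot with 4 identical firms: the symmetric best-response condition is 243 − 2.5q = 187. Each firm produces q = 22.4, total output Q = 89.6, price P = 198.2.
DWL is the triangle between Q = 89.6 and Q = 112: ½·(112 − 89.6)·(198.2 − 187) = 125.44.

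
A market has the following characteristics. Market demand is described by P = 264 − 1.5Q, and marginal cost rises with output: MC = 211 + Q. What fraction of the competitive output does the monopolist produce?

A monopolist chooses Q where MR = MC. MR = 264 − 3Q; setting this equal to 211 + Q gives Q = 13.25 and P = 244.125.
Competitive equilibrium sets price equal to marginal cost: 264 − 1.5Q = 211 + Q, so Q = 21.2 and P = 232.2.
Ratio Q_m/Q_c = 13.25/21.2 = 0.625.

Q_m/Q_c = 0.625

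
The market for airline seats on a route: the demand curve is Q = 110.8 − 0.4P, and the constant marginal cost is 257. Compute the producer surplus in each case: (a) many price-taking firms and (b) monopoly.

Inverting demand: P = 277 − 2.5Q.
Perfect competition: P = MC = 257, so 277 − 2.5Q = 257 and Q = 8.
PS = (257 − 257)·8 = 0.
Monopoly sets MR = MC: 277 − 5Q = 257 ⇒ Q = 4, P = 277 − 2.5·4 = 267.
PS = (267 − 257)·4 = 40.

Competition: PS = 0; Monopoly: PS = 40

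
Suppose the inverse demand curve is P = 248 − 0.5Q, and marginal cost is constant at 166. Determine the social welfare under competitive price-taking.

TS = 6724

Perfect competition: P = MC = 166, so 248 − 0.5Q = 166 and Q = 164.
CS = ½·(248 − 166)·164 = 6724; PS = (166 − 166)·164 = 0; TS = 6724.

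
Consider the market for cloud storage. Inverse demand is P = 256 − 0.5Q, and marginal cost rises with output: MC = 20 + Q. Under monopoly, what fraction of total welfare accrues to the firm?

PS/TS = 0.8

The monopolist equates marginal revenue to marginal cost: 256 − Q = 20 + Q, so Q = 118. From demand, P = 197.
CS = ½·(256 − 197)·118 = 3481.
PS = P·Q − VC(Q) = 197·118 − (20·118 + ½·1·118²) = 13924.
Share captured = PS/TS = 13924/17405 = 0.8.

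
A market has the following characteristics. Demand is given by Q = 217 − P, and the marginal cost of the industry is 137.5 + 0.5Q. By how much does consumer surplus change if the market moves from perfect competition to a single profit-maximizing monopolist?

CS falls by 898.88

Inverting demand: P = 217 − Q.
Under competition P = MC: 217 − Q = 137.5 + 0.5Q ⇒ Q = 53, P = 164.
CS = ½·(217 − 164)·53 = 1404.5.
Monopoly sets MR = MC: 217 − 2Q = 137.5 + 0.5Q ⇒ Q = 31.8, P = 217 − 31.8 = 185.2.
CS = ½·(217 − 185.2)·31.8 = 505.62.
Change in consumer surplus: 505.62 − 1404.5 = −898.88.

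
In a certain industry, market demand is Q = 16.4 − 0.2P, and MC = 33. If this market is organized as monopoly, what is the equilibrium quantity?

Inverting demand: P = 82 − 5Q.
A monopolist chooses Q where MR = MC. MR = 82 − 10Q; setting this equal to 33 gives Q = 4.9 and P = 57.5.

Q = 4.9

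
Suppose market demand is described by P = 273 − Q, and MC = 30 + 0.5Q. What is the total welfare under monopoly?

Monopoly sets MR = MC: 273 − 2Q = 30 + 0.5Q ⇒ Q = 97.2, P = 273 − 97.2 = 175.8.
CS = ½·(273 − 175.8)·97.2 = 4723.92; PS = (175.8·97.2 − 30·97.2 − ½·0.5·97.2²) = 11809.8; TS = 16533.72.

TS = 16533.72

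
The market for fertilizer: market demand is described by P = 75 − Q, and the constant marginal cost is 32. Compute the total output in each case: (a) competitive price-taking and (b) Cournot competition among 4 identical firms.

Competition: Q = 43; Cournot: Q = 34.4

Perfect competition: P = MC = 32, so 75 − Q = 32 and Q = 43.
With 4 symmetric Cournot firms, each firm's FOC gives 75 − 5q = 32, so q = 8.6, Q = 4·8.6 = 34.4, and P = 40.6.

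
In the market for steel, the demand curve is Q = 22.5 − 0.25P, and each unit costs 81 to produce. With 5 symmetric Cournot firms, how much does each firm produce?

q_i = 0.375

Inverting demand: P = 90 − 4Q.
With 5 symmetric Cournot firms, each firm's FOC gives 90 − 24q = 81, so q = 0.375, Q = 5·0.375 = 1.875, and P = 82.5.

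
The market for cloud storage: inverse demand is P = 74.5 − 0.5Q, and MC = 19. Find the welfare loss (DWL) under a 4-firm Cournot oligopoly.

Competitive firms price at marginal cost: P = 19, giving Q = 111.
In a 4-firm Cournot equilibrium, symmetry and the first-order condition give q = (74.5 − 19)/(2.5) = 22.2. So Q = 88.8 and P = 30.1.
DWL is the triangle between Q = 88.8 and Q = 111: ½·(111 − 88.8)·(30.1 − 19) = 123.21.

DWL = 123.21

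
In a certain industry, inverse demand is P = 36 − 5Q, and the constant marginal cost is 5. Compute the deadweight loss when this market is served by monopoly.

DWL = 24.025

Under competition P = MC = 5, so Q = (36 − 5)/5 = 6.2.
The monopolist equates marginal revenue to marginal cost: 36 − 10Q = 5, so Q = 3.1. From demand, P = 20.5.
DWL is the triangle between Q = 3.1 and Q = 6.2: ½·(6.2 − 3.1)·(20.5 − 5) = 24.025.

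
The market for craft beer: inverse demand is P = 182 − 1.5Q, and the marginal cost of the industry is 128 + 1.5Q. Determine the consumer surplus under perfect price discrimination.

Under first-degree price discrimination the firm charges each unit its demand price and produces up to where P = MC, i.e. Q = 18. Consumer surplus is zero; producer surplus equals total surplus.
CS = 0.

CS = 0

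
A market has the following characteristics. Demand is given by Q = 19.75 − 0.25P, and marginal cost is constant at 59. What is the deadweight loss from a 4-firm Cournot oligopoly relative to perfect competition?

DWL = 2

Inverting demand: P = 79 − 4Q.
Competitive firms price at marginal cost: P = 59, giving Q = 5.
With 4 symmetric Cournot firms, each firm's FOC gives 79 − 20q = 59, so q = 1, Q = 4·1 = 4, and P = 63.
DWL is the triangle between Q = 4 and Q = 5: ½·(5 − 4)·(63 − 59) = 2.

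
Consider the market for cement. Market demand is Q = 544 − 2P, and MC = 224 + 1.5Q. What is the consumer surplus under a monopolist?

Inverting demand: P = 272 − 0.5Q.
The monopolist equates marginal revenue to marginal cost: 272 − Q = 224 + 1.5Q, so Q = 19.2. From demand, P = 262.4.
CS = ½·(272 − 262.4)·19.2 = 92.16.

CS = 92.16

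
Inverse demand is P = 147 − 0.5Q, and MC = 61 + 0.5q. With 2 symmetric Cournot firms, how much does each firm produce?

Cournot with 2 identical firms: the symmetric best-response condition is 147 − 1.5q = 61 + 0.5q. Each firm produces q = 43, total output Q = 86, price P = 104.

q_i = 43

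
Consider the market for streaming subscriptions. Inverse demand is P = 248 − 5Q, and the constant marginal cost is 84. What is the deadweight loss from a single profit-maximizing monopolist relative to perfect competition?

Under competition P = MC = 84, so Q = (248 − 84)/5 = 32.8.
The monopolist equates marginal revenue to marginal cost: 248 − 10Q = 84, so Q = 16.4. From demand, P = 166.
DWL is the triangle between Q = 16.4 and Q = 32.8: ½·(32.8 − 16.4)·(166 − 84) = 672.4.

DWL = 672.4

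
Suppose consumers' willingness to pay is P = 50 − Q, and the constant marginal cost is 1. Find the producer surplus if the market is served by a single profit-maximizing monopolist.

PS = 600.25

The monopolist equates marginal revenue to marginal cost: 50 − 2Q = 1, so Q = 24.5. From demand, P = 25.5.
PS = (25.5 − 1)·24.5 = 600.25.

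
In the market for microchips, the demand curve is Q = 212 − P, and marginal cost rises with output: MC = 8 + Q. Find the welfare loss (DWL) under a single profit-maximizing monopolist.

Inverting demand: P = 212 − Q.
Competitive equilibrium sets price equal to marginal cost: 212 − Q = 8 + Q, so Q = 102 and P = 110.
The monopolist equates marginal revenue to marginal cost: 212 − 2Q = 8 + Q, so Q = 68. From demand, P = 144.
CS = ½·(212 − 110)·102 = 5202; PS = (110·102 − 8·102 − ½·1·102²) = 5202; TS = 10404.
CS = ½·(212 − 144)·68 = 2312; PS = (144·68 − 8·68 − ½·1·68²) = 6936; TS = 9248.
DWL = 10404 − 9248 = 1156.

DWL = 1156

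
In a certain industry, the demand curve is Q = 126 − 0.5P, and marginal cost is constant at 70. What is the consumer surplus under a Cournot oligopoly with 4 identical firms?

Inverting demand: P = 252 − 2Q.
With 4 symmetric Cournot firms, each firm's FOC gives 252 − 10q = 70, so q = 18.2, Q = 4·18.2 = 72.8, and P = 106.4.
CS = ½·(252 − 106.4)·72.8 = 5299.84.

CS = 5299.84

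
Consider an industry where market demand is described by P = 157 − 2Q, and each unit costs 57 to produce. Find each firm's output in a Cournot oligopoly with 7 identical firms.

In a 7-firm Cournot equilibrium, symmetry and the first-order condition give q = (157 − 57)/(16) = 6.25. So Q = 43.75 and P = 69.5.

q_i = 6.25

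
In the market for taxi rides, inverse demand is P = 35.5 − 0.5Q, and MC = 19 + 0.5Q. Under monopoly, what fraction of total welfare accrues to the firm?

Monopoly sets MR = MC: 35.5 − Q = 19 + 0.5Q ⇒ Q = 11, P = 35.5 − 0.5·11 = 30.
CS = ½·(35.5 − 30)·11 = 30.25.
PS = P·Q − VC(Q) = 30·11 − (19·11 + ½·0.5·11²) = 90.75.
Share captured = PS/TS = 90.75/121 = 0.75.

PS/TS = 0.75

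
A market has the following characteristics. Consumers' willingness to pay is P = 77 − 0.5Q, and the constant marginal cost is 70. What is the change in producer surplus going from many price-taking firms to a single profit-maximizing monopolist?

PS rises by 24.5

Perfect competition: P = MC = 70, so 77 − 0.5Q = 70 and Q = 14.
PS = (70 − 70)·14 = 0.
Monopoly sets MR = MC: 77 − Q = 70 ⇒ Q = 7, P = 77 − 0.5·7 = 73.5.
PS = (73.5 − 70)·7 = 24.5.
Change in producer surplus: 24.5 − 0 = 24.5.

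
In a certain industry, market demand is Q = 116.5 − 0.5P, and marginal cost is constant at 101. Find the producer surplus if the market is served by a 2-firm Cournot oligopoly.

Inverting demand: P = 233 − 2Q.
In a 2-firm Cournot equilibrium, symmetry and the first-order condition give q = (233 − 101)/(6) = 22. So Q = 44 and P = 145.
PS = (145 − 101)·44 = 1936.

PS = 1936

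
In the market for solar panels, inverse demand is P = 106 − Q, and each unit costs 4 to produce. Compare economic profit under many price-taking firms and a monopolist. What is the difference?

π rises by 2601

Competitive firms price at marginal cost: P = 4, giving Q = 102.
Profit = (4 − 4)·102 = 0.
A monopolist chooses Q where MR = MC. MR = 106 − 2Q; setting this equal to 4 gives Q = 51 and P = 55.
Profit = (55 − 4)·51 = 2601.
Change in economic profit: 2601 − 0 = 2601.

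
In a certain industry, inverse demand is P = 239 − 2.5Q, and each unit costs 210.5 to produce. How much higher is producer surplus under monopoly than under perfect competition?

Competitive firms price at marginal cost: P = 210.5, giving Q = 11.4.
PS = (210.5 − 210.5)·11.4 = 0.
Monopoly sets MR = MC: 239 − 5Q = 210.5 ⇒ Q = 5.7, P = 239 − 2.5·5.7 = 224.75.
PS = (224.75 − 210.5)·5.7 = 81.225.
Change in producer surplus: 81.225 − 0 = 81.225.

PS rises by 81.225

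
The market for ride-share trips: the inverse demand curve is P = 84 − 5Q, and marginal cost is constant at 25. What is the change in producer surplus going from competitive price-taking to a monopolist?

Competitive firms price at marginal cost: P = 25, giving Q = 11.8.
PS = (25 − 25)·11.8 = 0.
Monopoly sets MR = MC: 84 − 10Q = 25 ⇒ Q = 5.9, P = 84 − 5·5.9 = 54.5.
PS = (54.5 − 25)·5.9 = 174.05.
Change in producer surplus: 174.05 − 0 = 174.05.

Producer surplus rises by 174.05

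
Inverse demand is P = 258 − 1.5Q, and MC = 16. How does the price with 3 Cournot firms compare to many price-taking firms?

With 3 symmetric Cournot firms, each firm's FOC gives 258 − 6q = 16, so q = 121/3, Q = 3·121/3 = 121, and P = 76.5.
Under competition P = MC = 16, so Q = (258 − 16)/1.5 = 484/3.

Cournot: P = 76.5; Competition: P = 16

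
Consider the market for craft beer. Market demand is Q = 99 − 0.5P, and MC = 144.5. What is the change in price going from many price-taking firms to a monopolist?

P rises by 26.75

Inverting demand: P = 198 − 2Q.
Competitive firms price at marginal cost: P = 144.5, giving Q = 26.75.
The monopolist equates marginal revenue to marginal cost: 198 − 4Q = 144.5, so Q = 13.375. From demand, P = 171.25.
Change in price: 171.25 − 144.5 = 26.75.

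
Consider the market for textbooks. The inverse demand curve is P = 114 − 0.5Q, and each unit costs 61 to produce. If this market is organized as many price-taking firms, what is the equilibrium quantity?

Q = 106

Under competition P = MC = 61, so Q = (114 − 61)/0.5 = 106.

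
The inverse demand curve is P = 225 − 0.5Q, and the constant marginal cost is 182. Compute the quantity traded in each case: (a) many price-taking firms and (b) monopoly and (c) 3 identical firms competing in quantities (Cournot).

Perfect competition: P = MC = 182, so 225 − 0.5Q = 182 and Q = 86.
The monopolist equates marginal revenue to marginal cost: 225 − Q = 182, so Q = 43. From demand, P = 203.5.
With 3 symmetric Cournot firms, each firm's FOC gives 225 − 2q = 182, so q = 21.5, Q = 3·21.5 = 64.5, and P = 192.75.

Competition: Q = 86; Monopoly: Q = 43; Cournot: Q = 64.5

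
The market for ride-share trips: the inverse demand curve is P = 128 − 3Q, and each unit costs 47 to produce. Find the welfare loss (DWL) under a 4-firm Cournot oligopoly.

Competitive firms price at marginal cost: P = 47, giving Q = 27.
With 4 symmetric Cournot firms, each firm's FOC gives 128 − 15q = 47, so q = 5.4, Q = 4·5.4 = 21.6, and P = 63.2.
DWL is the triangle between Q = 21.6 and Q = 27: ½·(27 − 21.6)·(63.2 − 47) = 43.74.

DWL = 43.74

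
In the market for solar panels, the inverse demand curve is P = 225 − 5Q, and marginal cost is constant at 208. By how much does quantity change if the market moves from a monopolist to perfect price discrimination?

Q rises by 1.7

The monopolist equates marginal revenue to marginal cost: 225 − 10Q = 208, so Q = 1.7. From demand, P = 216.5.
With perfect price discrimination, output is the efficient level Q = 3.4 (where demand meets MC), but every buyer pays their willingness to pay: CS = 0 and PS = total surplus.
Change in quantity: 3.4 − 1.7 = 1.7.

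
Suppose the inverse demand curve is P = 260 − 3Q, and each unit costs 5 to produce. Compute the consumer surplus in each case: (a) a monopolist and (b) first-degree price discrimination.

Monopoly sets MR = MC: 260 − 6Q = 5 ⇒ Q = 42.5, P = 260 − 3·42.5 = 132.5.
CS = ½·(260 − 132.5)·42.5 = 2709.375.
Under first-degree price discrimination the firm charges each unit its demand price and produces up to where P = MC, i.e. Q = 85. Consumer surplus is zero; producer surplus equals total surplus.
CS = 0.

Monopoly: CS = 2709.375; Perfect PD: CS = 0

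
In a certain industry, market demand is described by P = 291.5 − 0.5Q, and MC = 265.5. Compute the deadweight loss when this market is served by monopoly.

Perfect competition: P = MC = 265.5, so 291.5 − 0.5Q = 265.5 and Q = 52.
A monopolist chooses Q where MR = MC. MR = 291.5 − Q; setting this equal to 265.5 gives Q = 26 and P = 278.5.
DWL is the triangle between Q = 26 and Q = 52: ½·(52 − 26)·(278.5 − 265.5) = 169.

DWL = 169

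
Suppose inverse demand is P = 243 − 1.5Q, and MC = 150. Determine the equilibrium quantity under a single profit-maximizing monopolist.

The monopolist equates marginal revenue to marginal cost: 243 − 3Q = 150, so Q = 31. From demand, P = 196.5.

Q = 31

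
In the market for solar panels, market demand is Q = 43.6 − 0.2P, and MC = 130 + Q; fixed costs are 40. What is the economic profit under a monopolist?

Inverting demand: P = 218 − 5Q.
The monopolist equates marginal revenue to marginal cost: 218 − 10Q = 130 + Q, so Q = 8. From demand, P = 178.
Profit = 178·8 − (130·8 + ½·1·8²) − 40 = 312.

Profit = 312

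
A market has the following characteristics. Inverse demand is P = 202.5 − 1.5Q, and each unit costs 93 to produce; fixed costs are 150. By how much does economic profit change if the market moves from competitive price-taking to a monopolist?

Perfect competition: P = MC = 93, so 202.5 − 1.5Q = 93 and Q = 73.
Profit = (93 − 93)·73 − 150 = −150.
Monopoly sets MR = MC: 202.5 − 3Q = 93 ⇒ Q = 36.5, P = 202.5 − 1.5·36.5 = 147.75.
Profit = (147.75 − 93)·36.5 − 150 = 1848.375.
Change in economic profit: 1848.375 − −150 = 1998.375.

Economic profit rises by 1998.375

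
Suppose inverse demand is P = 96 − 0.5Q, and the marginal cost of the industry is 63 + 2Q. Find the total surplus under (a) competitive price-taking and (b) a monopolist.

Competitive equilibrium sets price equal to marginal cost: 96 − 0.5Q = 63 + 2Q, so Q = 13.2 and P = 89.4.
CS = ½·(96 − 89.4)·13.2 = 43.56; PS = (89.4·13.2 − 63·13.2 − ½·2·13.2²) = 174.24; TS = 217.8.
Monopoly sets MR = MC: 96 − Q = 63 + 2Q ⇒ Q = 11, P = 96 − 0.5·11 = 90.5.
CS = ½·(96 − 90.5)·11 = 30.25; PS = (90.5·11 − 63·11 − ½·2·11²) = 181.5; TS = 211.75.

Competition: TS = 217.8; Monopoly: TS = 211.75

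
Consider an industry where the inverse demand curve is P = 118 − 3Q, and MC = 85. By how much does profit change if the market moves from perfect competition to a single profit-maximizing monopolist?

Perfect competition: P = MC = 85, so 118 − 3Q = 85 and Q = 11.
Profit = (85 − 85)·11 = 0.
The monopolist equates marginal revenue to marginal cost: 118 − 6Q = 85, so Q = 5.5. From demand, P = 101.5.
Profit = (101.5 − 85)·5.5 = 90.75.
Change in profit: 90.75 − 0 = 90.75.

π rises by 90.75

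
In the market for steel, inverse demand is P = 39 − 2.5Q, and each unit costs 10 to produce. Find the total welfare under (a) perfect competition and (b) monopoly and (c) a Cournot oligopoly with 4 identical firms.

Competition: TS = 168.2; Monopoly: TS = 126.15; Cournot: TS = 161.472

Under competition P = MC = 10, so Q = (39 − 10)/2.5 = 11.6.
CS = ½·(39 − 10)·11.6 = 168.2; PS = (10 − 10)·11.6 = 0; TS = 168.2.
Monopoly sets MR = MC: 39 − 5Q = 10 ⇒ Q = 5.8, P = 39 − 2.5·5.8 = 24.5.
CS = ½·(39 − 24.5)·5.8 = 42.05; PS = (24.5 − 10)·5.8 = 84.1; TS = 126.15.
Cournot with 4 identical firms: the symmetric best-response condition is 39 − 12.5q = 10. Each firm produces q = 2.32, total output Q = 9.28, price P = 15.8.
CS = ½·(39 − 15.8)·9.28 = 107.648; PS = (15.8 − 10)·9.28 = 53.824; TS = 161.472.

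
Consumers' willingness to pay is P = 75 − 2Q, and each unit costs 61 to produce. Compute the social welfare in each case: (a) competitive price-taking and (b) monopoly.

Competition: TS = 49; Monopoly: TS = 36.75

Competitive firms price at marginal cost: P = 61, giving Q = 7.
CS = ½·(75 − 61)·7 = 49; PS = (61 − 61)·7 = 0; TS = 49.
A monopolist chooses Q where MR = MC. MR = 75 − 4Q; setting this equal to 61 gives Q = 3.5 and P = 68.
CS = ½·(75 − 68)·3.5 = 12.25; PS = (68 − 61)·3.5 = 24.5; TS = 36.75.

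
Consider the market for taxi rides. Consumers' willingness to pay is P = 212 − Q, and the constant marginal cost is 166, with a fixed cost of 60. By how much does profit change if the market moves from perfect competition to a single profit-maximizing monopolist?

Under competition P = MC = 166, so Q = (212 − 166)/1 = 46.
Profit = (166 − 166)·46 − 60 = −60.
The monopolist equates marginal revenue to marginal cost: 212 − 2Q = 166, so Q = 23. From demand, P = 189.
Profit = (189 − 166)·23 − 60 = 469.
Change in profit: 469 − −60 = 529.

π rises by 529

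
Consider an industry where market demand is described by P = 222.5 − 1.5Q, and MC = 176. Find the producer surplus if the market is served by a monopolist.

PS = 360.375

A monopolist chooses Q where MR = MC. MR = 222.5 − 3Q; setting this equal to 176 gives Q = 15.5 and P = 199.25.
PS = (199.25 − 176)·15.5 = 360.375.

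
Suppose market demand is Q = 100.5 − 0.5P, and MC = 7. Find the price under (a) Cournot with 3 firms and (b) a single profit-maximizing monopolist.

Inverting demand: P = 201 − 2Q.
Cournot with 3 identical firms: the symmetric best-response condition is 201 − 8q = 7. Each firm produces q = 24.25, total output Q = 72.75, price P = 55.5.
The monopolist equates marginal revenue to marginal cost: 201 − 4Q = 7, so Q = 48.5. From demand, P = 104.

Cournot: P = 55.5; Monopoly: P = 104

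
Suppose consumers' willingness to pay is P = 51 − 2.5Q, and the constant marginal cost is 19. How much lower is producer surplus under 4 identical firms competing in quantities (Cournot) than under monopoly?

Producer surplus falls by 36.864

A monopolist chooses Q where MR = MC. MR = 51 − 5Q; setting this equal to 19 gives Q = 6.4 and P = 35.
PS = (35 − 19)·6.4 = 102.4.
With 4 symmetric Cournot firms, each firm's FOC gives 51 − 12.5q = 19, so q = 2.56, Q = 4·2.56 = 10.24, and P = 25.4.
PS = (25.4 − 19)·10.24 = 65.536.
Change in producer surplus: 65.536 − 102.4 = −36.864.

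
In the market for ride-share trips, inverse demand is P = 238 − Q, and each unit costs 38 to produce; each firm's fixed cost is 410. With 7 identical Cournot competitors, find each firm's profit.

π_i = 215

With 7 symmetric Cournot firms, each firm's FOC gives 238 − 8q = 38, so q = 25, Q = 7·25 = 175, and P = 63.
Each firm's profit = (63 − 38)·25 − 410 = 215.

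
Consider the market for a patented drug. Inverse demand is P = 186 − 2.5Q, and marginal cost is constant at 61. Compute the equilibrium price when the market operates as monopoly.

The monopolist equates marginal revenue to marginal cost: 186 − 5Q = 61, so Q = 25. From demand, P = 123.5.

P = 123.5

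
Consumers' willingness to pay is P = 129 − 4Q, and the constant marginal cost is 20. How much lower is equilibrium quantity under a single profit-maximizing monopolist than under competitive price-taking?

Under competition P = MC = 20, so Q = (129 − 20)/4 = 27.25.
A monopolist chooses Q where MR = MC. MR = 129 − 8Q; setting this equal to 20 gives Q = 13.625 and P = 74.5.
Change in equilibrium quantity: 13.625 − 27.25 = −13.625.

Equilibrium quantity falls by 13.625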